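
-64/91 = -0.70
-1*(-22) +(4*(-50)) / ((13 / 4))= -514 / 13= -39.54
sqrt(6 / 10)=sqrt(15) / 5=0.77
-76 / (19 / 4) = -16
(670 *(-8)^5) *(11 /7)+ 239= -241498487 /7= -34499783.86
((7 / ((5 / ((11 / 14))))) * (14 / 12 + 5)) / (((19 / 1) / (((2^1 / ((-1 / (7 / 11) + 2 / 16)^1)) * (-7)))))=79772 / 23085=3.46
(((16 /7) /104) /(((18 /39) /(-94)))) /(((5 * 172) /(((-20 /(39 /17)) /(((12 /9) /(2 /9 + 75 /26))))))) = 0.11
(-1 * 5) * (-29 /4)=36.25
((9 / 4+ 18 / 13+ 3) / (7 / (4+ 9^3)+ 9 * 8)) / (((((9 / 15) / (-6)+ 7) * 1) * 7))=18325 / 9606506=0.00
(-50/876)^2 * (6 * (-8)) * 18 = -2.81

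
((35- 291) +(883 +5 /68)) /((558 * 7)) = 42641 /265608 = 0.16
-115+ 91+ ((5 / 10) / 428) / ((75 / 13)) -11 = -2246987 / 64200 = -35.00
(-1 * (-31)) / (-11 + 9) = -31 / 2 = -15.50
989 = 989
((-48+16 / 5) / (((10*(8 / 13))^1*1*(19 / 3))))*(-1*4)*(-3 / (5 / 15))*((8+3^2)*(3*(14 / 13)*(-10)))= 2159136 / 95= 22727.75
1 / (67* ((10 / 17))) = 17 / 670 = 0.03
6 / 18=1 / 3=0.33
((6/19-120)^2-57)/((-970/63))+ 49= -307323107/350170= -877.64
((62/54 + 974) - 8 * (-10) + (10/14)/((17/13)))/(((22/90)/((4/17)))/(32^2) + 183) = 69467054080/12041876679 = 5.77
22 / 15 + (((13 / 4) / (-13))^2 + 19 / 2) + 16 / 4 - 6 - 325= -75833 / 240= -315.97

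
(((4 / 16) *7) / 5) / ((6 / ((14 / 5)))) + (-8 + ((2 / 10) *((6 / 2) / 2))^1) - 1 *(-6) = -461 / 300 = -1.54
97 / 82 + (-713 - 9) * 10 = -591943 / 82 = -7218.82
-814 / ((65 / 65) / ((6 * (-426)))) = 2080584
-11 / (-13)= 11 / 13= 0.85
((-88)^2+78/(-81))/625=209062/16875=12.39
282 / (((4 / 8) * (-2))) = -282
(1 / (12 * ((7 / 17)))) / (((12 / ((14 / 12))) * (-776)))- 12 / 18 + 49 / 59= 6480149 / 39557376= 0.16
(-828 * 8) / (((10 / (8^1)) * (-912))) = 552 / 95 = 5.81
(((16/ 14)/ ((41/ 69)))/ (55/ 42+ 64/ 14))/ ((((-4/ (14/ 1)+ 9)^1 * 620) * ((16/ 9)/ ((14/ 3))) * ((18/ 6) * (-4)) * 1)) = -10143/ 766006280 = -0.00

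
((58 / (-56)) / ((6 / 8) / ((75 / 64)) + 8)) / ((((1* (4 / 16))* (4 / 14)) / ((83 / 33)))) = -60175 / 14256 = -4.22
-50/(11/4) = -200/11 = -18.18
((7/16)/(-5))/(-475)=7/38000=0.00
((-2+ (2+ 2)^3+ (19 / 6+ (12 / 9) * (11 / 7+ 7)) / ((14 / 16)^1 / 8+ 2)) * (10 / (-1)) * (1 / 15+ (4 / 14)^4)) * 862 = -889608870424 / 20420505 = -43564.49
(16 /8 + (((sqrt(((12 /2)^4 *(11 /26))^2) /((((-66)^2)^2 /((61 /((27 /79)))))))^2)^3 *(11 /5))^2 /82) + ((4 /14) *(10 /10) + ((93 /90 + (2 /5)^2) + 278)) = 14780686815728566885212267015328530632604561863612472347225244310159970108503 /52510788780743200811606988817889868553088007256613472949071445494367641600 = 281.48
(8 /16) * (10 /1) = 5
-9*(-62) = 558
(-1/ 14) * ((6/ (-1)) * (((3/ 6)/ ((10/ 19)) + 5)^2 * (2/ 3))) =2023/ 200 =10.12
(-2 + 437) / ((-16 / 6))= -1305 / 8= -163.12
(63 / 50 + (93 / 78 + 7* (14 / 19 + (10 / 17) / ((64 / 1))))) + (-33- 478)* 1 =-1690770883 / 3359200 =-503.33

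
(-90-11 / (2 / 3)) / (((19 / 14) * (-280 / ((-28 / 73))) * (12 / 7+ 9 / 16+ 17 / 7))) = -0.02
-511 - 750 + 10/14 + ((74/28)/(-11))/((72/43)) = -13975639/11088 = -1260.43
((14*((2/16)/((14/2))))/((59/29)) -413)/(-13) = 97439/3068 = 31.76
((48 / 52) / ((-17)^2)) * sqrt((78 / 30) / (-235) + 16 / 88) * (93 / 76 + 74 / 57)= 115 * sqrt(1141019) / 36905011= 0.00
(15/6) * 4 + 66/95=1016/95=10.69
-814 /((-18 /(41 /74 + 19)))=15917 /18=884.28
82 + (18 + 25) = 125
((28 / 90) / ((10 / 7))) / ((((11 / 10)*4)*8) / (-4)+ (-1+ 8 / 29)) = -1421 / 62145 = -0.02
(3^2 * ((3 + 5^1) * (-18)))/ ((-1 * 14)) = 648/ 7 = 92.57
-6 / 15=-2 / 5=-0.40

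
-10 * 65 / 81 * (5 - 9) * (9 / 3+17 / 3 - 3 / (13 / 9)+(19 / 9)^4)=451246400 / 531441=849.10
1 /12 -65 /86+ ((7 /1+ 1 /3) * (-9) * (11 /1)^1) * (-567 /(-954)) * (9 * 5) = -531036571 /27348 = -19417.75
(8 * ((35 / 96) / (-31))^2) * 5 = 6125 / 1107072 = 0.01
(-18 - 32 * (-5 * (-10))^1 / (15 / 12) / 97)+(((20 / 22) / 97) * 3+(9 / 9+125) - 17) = 83047 / 1067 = 77.83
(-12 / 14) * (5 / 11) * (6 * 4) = -720 / 77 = -9.35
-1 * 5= -5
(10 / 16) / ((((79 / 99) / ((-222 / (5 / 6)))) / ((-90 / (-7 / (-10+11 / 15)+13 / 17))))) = 3505545945 / 283768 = 12353.56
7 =7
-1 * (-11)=11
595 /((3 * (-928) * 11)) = -595 /30624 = -0.02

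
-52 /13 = -4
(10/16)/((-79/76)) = -0.60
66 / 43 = 1.53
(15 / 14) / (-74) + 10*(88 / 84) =4645 / 444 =10.46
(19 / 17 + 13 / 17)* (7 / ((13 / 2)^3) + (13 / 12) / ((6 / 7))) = 815836 / 336141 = 2.43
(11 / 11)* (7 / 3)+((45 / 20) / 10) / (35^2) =343027 / 147000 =2.33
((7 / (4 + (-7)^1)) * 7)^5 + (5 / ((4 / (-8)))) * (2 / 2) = -282477679 / 243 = -1162459.58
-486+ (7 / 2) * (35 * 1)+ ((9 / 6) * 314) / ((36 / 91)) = 9925 / 12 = 827.08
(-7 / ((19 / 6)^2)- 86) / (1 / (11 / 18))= -52.98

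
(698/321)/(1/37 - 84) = -0.03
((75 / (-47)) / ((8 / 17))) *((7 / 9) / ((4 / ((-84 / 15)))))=4165 / 1128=3.69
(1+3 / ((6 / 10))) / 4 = 3 / 2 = 1.50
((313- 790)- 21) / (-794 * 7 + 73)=498 / 5485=0.09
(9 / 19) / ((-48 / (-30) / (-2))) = -0.59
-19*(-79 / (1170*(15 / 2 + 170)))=1501 / 207675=0.01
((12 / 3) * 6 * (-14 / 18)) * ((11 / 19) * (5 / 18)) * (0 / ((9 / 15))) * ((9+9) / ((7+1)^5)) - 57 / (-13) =57 / 13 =4.38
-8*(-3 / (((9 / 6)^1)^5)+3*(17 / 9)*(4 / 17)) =-608 / 81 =-7.51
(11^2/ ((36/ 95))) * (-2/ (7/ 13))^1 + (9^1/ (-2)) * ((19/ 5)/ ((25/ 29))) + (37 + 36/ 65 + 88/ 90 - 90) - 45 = -14813622/ 11375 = -1302.30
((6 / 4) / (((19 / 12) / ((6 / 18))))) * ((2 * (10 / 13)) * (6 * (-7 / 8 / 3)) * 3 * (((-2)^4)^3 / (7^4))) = -368640 / 84721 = -4.35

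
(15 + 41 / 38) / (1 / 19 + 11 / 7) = 4277 / 432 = 9.90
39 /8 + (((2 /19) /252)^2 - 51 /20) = 133251247 /57312360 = 2.33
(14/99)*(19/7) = 38/99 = 0.38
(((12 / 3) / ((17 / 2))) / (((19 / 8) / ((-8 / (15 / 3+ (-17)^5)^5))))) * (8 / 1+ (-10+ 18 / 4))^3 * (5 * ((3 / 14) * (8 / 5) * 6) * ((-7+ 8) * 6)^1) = 0.00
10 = 10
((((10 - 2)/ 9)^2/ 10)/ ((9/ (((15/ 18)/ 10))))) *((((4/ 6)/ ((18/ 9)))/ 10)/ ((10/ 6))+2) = 0.00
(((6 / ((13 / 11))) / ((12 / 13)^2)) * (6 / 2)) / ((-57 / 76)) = -143 / 6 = -23.83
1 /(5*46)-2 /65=-0.03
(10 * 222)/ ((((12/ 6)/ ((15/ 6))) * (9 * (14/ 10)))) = 4625/ 21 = 220.24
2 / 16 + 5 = 41 / 8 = 5.12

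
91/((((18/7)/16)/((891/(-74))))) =-252252/37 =-6817.62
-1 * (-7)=7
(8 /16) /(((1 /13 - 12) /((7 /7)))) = -13 /310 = -0.04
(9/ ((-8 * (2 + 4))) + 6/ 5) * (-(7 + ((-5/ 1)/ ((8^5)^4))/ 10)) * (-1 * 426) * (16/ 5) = 278478966065747032259739/ 28823037615171174400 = 9661.68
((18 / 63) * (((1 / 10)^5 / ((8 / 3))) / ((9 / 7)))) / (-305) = -1 / 366000000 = -0.00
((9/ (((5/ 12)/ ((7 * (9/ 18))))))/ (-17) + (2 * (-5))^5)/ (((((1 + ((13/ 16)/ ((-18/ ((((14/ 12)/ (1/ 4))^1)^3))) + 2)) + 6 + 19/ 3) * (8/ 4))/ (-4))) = 16524734832/ 887825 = 18612.60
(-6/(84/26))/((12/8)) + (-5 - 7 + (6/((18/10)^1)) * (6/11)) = -2638/231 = -11.42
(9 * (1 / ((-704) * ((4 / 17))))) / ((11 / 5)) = -765 / 30976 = -0.02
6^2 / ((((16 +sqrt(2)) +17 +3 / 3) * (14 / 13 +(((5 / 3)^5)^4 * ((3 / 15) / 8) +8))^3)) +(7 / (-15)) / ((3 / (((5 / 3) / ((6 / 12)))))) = -128116688820566079571604290986198498270521235166 / 247082187102109557823592442158400996869657037411-858317181517670391898259279547773952 * sqrt(2) / 9151192114892946586058979339200036921098408793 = -0.52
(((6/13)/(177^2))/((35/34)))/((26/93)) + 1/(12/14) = 144137129/123540690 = 1.17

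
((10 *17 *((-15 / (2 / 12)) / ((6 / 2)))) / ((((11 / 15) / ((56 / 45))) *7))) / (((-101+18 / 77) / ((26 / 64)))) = 38675 / 7759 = 4.98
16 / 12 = 4 / 3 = 1.33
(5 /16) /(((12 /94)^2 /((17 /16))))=187765 /9216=20.37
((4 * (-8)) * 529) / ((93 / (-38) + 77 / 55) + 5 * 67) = -3216320 / 63451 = -50.69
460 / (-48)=-115 / 12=-9.58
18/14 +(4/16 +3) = 127/28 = 4.54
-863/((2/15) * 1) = -12945/2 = -6472.50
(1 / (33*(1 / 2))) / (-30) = -1 / 495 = -0.00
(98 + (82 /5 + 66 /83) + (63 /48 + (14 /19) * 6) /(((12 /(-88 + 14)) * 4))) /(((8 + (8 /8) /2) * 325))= 8257149 /214472000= 0.04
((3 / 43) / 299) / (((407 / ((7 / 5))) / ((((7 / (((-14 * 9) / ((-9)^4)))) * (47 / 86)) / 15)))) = -239841 / 22501035700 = -0.00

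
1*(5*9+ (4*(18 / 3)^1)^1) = 69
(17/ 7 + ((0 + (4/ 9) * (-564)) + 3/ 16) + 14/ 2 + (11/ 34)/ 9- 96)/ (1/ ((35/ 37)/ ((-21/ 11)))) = 317629565/ 1902096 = 166.99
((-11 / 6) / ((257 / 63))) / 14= -33 / 1028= -0.03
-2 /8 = -1 /4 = -0.25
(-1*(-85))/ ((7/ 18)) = 1530/ 7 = 218.57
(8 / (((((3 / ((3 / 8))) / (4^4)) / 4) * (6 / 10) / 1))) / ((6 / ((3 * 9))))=7680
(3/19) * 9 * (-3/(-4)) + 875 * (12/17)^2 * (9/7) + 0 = 12335409/21964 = 561.62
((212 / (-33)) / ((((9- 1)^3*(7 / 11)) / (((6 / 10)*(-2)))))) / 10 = 53 / 22400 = 0.00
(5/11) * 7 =35/11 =3.18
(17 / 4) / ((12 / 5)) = 85 / 48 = 1.77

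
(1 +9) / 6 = 5 / 3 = 1.67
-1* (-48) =48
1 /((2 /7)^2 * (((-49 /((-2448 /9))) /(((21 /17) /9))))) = 28 /3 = 9.33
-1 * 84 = -84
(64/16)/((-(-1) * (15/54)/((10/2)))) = 72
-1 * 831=-831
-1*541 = -541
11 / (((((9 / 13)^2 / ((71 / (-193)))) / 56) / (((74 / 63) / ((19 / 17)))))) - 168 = -1777442120 / 2673243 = -664.90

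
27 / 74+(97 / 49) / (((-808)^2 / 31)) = 431980795 / 1183642432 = 0.36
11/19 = 0.58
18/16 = 9/8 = 1.12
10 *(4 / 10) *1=4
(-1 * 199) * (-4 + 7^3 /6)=-63481 /6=-10580.17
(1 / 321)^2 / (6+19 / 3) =1 / 1270839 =0.00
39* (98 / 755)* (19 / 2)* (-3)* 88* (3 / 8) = -3594591 / 755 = -4761.05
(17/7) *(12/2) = 102/7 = 14.57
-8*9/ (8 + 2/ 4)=-144/ 17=-8.47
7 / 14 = 1 / 2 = 0.50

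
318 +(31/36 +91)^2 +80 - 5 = 11445577/1296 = 8831.46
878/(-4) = -439/2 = -219.50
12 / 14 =0.86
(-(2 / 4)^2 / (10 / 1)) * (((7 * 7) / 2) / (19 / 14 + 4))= -343 / 3000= -0.11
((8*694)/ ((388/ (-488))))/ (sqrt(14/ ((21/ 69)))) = -338672*sqrt(46)/ 2231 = -1029.58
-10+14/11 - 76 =-932/11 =-84.73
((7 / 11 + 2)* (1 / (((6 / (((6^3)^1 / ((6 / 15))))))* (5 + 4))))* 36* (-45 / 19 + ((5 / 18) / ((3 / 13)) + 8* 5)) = 23110100 / 627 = 36858.21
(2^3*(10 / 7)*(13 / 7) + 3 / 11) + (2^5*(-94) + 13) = -1602718 / 539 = -2973.50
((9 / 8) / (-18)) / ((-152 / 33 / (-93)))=-1.26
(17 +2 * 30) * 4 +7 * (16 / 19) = 5964 / 19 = 313.89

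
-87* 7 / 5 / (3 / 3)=-609 / 5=-121.80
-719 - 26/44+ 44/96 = -189851/264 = -719.13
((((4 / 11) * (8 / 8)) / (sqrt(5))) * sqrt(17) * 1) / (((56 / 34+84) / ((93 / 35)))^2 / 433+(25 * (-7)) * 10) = -2164619826 * sqrt(85) / 52014749219125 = -0.00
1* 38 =38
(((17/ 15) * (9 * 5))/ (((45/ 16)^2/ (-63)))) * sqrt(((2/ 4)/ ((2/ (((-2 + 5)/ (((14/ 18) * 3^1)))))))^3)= -4896 * sqrt(7)/ 175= -74.02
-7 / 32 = -0.22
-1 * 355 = -355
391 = 391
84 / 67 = 1.25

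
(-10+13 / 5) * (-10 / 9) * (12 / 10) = 148 / 15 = 9.87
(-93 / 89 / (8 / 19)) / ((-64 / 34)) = 30039 / 22784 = 1.32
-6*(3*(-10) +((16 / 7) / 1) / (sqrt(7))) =180 - 96*sqrt(7) / 49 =174.82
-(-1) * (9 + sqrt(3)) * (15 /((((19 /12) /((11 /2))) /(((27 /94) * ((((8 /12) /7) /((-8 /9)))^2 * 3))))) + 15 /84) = 485875 * sqrt(3) /700112 + 4372875 /700112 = 7.45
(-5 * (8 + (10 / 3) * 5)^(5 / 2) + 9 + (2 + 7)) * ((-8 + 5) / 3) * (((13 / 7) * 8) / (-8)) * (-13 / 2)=-1521 / 7 + 2313610 * sqrt(222) / 189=182174.32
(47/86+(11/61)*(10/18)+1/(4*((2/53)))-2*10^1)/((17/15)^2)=-3535025/356728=-9.91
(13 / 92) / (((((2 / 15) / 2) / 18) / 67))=117585 / 46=2556.20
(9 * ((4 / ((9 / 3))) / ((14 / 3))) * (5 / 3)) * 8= 240 / 7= 34.29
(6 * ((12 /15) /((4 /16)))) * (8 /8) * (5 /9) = 32 /3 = 10.67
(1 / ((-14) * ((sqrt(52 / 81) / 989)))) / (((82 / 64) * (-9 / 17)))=134504 * sqrt(13) / 3731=129.98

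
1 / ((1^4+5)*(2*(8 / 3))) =1 / 32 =0.03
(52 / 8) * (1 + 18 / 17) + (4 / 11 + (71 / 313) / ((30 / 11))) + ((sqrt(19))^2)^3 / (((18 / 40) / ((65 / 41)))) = 2611010245583 / 107989695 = 24178.33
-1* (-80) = 80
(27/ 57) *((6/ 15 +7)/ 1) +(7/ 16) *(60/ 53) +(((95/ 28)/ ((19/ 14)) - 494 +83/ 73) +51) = -640078607/ 1470220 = -435.36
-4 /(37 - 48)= 4 /11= 0.36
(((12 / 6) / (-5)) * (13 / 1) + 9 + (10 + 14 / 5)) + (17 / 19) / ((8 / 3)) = 12871 / 760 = 16.94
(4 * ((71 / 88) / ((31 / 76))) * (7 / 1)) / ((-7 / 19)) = -51262 / 341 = -150.33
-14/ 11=-1.27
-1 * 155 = -155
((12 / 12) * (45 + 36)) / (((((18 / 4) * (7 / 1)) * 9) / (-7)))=-2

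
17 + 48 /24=19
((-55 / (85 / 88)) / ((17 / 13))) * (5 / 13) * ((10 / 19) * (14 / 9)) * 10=-6776000 / 49419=-137.11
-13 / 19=-0.68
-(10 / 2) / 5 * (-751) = 751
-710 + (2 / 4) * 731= -689 / 2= -344.50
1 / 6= 0.17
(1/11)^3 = 1/1331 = 0.00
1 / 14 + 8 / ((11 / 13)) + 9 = 2853 / 154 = 18.53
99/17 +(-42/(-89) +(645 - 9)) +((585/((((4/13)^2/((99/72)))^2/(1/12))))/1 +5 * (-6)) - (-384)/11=11921580467985/1090715648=10930.05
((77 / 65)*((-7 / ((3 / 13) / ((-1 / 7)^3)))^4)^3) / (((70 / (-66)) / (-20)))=867405630713908 / 169690201976865993059469735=0.00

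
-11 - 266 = -277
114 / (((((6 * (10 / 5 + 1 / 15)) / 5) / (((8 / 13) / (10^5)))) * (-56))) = -0.00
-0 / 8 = 0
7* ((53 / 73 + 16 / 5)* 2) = 20062 / 365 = 54.96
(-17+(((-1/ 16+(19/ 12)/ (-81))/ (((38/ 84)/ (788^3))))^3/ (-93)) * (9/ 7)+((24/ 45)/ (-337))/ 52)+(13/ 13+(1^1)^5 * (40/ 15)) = 7972185273492623960804263240304150078/ 825086642187015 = 9662240140455019172322.35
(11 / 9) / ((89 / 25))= 275 / 801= 0.34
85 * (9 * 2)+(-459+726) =1797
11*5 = 55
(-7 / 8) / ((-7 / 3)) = 3 / 8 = 0.38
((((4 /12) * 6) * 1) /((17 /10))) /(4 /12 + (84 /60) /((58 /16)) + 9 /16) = 139200 /151691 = 0.92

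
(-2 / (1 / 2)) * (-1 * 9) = 36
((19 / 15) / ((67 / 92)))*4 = 6992 / 1005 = 6.96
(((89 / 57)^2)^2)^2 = 3936588805702081 / 111429157112001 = 35.33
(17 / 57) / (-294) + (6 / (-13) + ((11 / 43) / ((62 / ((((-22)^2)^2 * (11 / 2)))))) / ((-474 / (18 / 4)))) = -1168436631365 / 22941551178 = -50.93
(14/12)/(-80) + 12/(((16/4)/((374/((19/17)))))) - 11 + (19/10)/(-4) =1810147/1824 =992.41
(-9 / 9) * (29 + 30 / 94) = -1378 / 47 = -29.32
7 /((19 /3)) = 21 /19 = 1.11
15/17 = 0.88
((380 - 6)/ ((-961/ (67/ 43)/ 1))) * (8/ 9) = -200464/ 371907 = -0.54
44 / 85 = 0.52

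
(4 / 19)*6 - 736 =-13960 / 19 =-734.74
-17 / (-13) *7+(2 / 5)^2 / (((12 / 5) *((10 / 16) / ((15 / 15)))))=9029 / 975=9.26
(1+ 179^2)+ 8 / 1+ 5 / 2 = 64105 / 2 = 32052.50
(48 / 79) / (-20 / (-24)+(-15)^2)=288 / 107045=0.00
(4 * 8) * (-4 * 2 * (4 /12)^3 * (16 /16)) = -256 /27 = -9.48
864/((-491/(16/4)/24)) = -82944/491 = -168.93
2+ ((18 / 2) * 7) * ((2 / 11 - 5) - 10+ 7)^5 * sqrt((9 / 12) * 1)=2 - 148184510544 * sqrt(3) / 161051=-1593673.92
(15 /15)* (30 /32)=15 /16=0.94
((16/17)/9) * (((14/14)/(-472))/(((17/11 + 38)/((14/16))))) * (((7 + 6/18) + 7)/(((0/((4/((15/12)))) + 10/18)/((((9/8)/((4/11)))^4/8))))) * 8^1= -35339259879/3049993011200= -0.01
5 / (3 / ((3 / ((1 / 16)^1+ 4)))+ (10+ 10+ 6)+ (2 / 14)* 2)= 0.16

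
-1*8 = -8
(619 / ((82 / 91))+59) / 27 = 20389 / 738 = 27.63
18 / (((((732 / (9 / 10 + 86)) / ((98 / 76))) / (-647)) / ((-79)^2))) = -515816908761 / 46360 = -11126335.39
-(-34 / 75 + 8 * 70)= -41966 / 75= -559.55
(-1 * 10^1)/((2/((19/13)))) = -7.31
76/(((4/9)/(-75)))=-12825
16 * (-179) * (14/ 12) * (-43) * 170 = 73275440/ 3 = 24425146.67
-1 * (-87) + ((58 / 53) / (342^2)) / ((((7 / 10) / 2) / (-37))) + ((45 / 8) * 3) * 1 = 9014943701 / 86787288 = 103.87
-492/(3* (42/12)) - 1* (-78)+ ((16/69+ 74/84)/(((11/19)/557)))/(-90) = 3681287/191268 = 19.25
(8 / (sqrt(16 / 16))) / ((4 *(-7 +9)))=1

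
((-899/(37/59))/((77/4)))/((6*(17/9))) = -318246/48433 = -6.57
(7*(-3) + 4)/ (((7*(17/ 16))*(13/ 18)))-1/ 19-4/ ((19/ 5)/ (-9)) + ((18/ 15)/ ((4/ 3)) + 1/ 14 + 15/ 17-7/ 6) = 6122561/ 881790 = 6.94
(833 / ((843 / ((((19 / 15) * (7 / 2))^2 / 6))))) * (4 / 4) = 14734937 / 4552200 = 3.24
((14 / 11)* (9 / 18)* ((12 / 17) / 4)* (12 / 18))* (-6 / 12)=-7 / 187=-0.04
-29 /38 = -0.76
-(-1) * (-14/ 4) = -7/ 2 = -3.50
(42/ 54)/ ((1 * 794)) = 7/ 7146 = 0.00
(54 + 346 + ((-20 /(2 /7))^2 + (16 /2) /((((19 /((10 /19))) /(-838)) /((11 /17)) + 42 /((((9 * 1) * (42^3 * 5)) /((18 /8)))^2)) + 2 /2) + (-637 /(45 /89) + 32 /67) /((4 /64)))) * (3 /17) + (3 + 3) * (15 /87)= -291727680992227243264846 /111430729295323274985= -2618.02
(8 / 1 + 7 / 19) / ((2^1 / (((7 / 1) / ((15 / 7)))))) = 2597 / 190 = 13.67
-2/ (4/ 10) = -5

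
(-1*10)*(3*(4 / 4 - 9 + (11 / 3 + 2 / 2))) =100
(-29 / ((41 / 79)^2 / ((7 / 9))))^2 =1605093887929 / 228886641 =7012.61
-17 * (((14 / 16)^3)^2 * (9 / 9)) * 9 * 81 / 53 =-1458024057 / 13893632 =-104.94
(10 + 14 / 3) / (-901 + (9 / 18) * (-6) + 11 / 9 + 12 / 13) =-1716 / 105517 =-0.02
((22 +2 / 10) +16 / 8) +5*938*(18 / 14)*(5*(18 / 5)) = 542821 / 5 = 108564.20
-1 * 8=-8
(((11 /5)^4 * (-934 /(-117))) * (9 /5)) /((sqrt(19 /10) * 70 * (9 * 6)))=6837347 * sqrt(190) /1458843750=0.06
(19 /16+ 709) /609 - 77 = -738925 /9744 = -75.83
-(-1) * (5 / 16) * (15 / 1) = 75 / 16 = 4.69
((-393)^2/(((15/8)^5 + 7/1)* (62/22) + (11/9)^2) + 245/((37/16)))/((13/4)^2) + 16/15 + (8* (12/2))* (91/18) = 100174941150339752/236960683652355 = 422.75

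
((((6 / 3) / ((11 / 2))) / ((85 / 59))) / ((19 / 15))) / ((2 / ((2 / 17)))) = 708 / 60401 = 0.01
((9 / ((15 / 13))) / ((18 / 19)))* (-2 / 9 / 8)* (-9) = 247 / 120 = 2.06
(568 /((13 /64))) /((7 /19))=690688 /91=7589.98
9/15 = 3/5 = 0.60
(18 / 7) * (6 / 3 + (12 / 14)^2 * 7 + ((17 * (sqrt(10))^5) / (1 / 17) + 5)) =1530 / 49 + 520200 * sqrt(10) / 7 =235033.63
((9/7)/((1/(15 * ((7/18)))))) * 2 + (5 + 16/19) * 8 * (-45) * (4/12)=-13035/19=-686.05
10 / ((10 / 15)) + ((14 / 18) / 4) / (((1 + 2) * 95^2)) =15.00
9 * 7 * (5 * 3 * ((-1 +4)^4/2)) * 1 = 76545/2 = 38272.50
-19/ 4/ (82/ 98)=-931/ 164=-5.68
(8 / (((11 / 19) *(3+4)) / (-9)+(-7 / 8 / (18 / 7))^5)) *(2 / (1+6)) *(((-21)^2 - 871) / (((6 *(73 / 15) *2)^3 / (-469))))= -1059154562580480000 / 208164739186113451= -5.09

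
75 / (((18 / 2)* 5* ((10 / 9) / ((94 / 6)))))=47 / 2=23.50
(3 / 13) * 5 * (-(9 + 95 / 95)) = -150 / 13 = -11.54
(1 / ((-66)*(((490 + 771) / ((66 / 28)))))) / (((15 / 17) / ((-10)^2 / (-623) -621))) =6578711 / 329953260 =0.02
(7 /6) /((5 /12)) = 14 /5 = 2.80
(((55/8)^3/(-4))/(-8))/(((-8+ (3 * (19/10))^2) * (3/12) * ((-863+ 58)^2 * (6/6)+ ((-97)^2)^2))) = 4159375/223636707731456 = 0.00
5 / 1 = 5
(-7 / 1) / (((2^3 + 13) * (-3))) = 1 / 9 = 0.11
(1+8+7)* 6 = 96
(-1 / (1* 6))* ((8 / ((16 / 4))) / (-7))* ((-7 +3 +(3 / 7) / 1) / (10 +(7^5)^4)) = -0.00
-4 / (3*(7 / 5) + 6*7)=-20 / 231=-0.09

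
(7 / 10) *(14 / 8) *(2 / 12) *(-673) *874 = -14410949 / 120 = -120091.24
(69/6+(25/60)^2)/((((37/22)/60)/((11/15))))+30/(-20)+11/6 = 203623/666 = 305.74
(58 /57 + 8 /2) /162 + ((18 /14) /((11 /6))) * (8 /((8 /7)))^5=11786.76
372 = 372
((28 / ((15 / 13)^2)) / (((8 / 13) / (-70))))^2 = 11589168409 / 2025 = 5723046.13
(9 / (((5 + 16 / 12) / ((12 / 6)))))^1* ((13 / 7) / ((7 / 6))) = 4212 / 931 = 4.52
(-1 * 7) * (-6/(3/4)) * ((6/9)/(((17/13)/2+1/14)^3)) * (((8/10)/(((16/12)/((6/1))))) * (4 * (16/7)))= 192914176/59895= 3220.87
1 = 1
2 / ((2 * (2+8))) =1 / 10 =0.10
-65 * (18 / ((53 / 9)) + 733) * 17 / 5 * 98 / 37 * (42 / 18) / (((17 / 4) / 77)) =-107153230184 / 5883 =-18214045.59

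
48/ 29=1.66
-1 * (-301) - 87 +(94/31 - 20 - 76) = 3752/31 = 121.03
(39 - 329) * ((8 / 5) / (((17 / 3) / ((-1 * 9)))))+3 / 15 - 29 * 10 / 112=3496467 / 4760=734.55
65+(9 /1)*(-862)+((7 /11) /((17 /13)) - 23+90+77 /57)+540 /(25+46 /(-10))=-80983798 /10659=-7597.69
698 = 698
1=1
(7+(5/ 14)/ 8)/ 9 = 263/ 336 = 0.78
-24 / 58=-0.41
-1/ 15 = -0.07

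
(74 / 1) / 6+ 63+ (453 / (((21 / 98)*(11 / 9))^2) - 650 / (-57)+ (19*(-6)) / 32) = 245983453 / 36784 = 6687.24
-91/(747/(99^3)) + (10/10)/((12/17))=-117728201/996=-118201.01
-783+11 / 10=-7819 / 10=-781.90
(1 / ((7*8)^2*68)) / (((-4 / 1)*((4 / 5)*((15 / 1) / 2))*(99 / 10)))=-5 / 253338624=-0.00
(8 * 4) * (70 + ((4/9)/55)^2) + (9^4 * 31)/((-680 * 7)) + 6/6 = 512777487269/233263800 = 2198.27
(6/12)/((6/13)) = 13/12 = 1.08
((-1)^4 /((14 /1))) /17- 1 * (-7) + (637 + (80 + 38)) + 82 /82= 181595 /238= 763.00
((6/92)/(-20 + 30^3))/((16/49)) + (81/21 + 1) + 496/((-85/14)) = -36313401583/472603264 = -76.84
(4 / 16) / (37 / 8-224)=-2 / 1755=-0.00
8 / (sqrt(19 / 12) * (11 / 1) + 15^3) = 324000 / 136685201-176 * sqrt(57) / 136685201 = 0.00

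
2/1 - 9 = -7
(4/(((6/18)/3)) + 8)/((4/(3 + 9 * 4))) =429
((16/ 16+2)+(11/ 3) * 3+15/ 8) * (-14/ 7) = -127/ 4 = -31.75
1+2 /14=8 /7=1.14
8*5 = 40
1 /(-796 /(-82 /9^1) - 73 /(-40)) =1640 /146273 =0.01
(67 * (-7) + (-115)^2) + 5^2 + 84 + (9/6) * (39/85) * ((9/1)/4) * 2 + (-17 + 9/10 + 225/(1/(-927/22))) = 12608719/3740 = 3371.32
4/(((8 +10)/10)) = 20/9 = 2.22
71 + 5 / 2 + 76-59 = 181 / 2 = 90.50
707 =707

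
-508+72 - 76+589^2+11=346420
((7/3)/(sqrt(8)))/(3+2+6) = 7 *sqrt(2)/132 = 0.07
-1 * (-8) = 8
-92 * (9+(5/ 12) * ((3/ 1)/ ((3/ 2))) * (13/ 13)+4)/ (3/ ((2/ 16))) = -1909/ 36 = -53.03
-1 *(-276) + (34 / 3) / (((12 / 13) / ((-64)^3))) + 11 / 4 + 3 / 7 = -811003183 / 252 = -3218266.60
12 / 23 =0.52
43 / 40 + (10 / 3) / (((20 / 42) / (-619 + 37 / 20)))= -4318.98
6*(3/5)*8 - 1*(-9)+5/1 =42.80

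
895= 895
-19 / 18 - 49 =-901 / 18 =-50.06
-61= -61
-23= -23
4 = 4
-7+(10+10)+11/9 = 128/9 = 14.22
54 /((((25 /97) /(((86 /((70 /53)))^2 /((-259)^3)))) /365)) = -1985989758534 /106415621375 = -18.66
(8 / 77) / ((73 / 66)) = 48 / 511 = 0.09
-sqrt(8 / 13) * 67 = -134 * sqrt(26) / 13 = -52.56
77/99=7/9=0.78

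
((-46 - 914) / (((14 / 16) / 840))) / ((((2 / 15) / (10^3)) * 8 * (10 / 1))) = -86400000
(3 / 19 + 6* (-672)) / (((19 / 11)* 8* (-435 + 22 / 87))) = 73310985 / 109232824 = 0.67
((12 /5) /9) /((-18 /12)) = -8 /45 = -0.18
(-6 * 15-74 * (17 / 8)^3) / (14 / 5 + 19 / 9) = -9216945 / 56576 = -162.91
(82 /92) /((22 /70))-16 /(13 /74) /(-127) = 2968289 /835406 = 3.55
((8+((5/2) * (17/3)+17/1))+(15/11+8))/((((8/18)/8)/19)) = 182571/11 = 16597.36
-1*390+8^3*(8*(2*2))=15994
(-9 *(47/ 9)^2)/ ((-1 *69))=2209/ 621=3.56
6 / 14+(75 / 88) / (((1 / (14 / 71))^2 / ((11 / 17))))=539907 / 1199758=0.45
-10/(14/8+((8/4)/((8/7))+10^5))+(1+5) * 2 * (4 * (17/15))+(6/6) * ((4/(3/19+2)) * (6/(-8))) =2173471969/41001435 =53.01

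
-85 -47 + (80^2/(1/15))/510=956/17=56.24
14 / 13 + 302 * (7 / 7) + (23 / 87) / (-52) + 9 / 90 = 527519 / 1740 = 303.17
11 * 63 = 693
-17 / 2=-8.50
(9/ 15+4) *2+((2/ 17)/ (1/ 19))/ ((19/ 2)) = 802/ 85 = 9.44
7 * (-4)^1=-28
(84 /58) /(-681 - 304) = -42 /28565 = -0.00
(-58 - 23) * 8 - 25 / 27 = -17521 / 27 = -648.93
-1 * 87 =-87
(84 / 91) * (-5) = -60 / 13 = -4.62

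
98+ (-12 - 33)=53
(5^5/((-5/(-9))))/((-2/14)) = -39375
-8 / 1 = -8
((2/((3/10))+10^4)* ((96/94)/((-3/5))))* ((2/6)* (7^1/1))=-16811200/423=-39742.79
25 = 25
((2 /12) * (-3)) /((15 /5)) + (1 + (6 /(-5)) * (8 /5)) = -1.09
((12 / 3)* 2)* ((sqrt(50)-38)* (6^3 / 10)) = -32832 / 5 +864* sqrt(2) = -5344.52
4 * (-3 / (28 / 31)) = -93 / 7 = -13.29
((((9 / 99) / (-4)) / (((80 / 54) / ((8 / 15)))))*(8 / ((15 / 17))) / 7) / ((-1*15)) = 34 / 48125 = 0.00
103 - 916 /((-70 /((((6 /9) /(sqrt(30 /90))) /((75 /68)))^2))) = 69305543 /590625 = 117.34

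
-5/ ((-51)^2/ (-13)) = 65/ 2601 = 0.02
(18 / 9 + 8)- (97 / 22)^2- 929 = -938.44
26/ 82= 13/ 41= 0.32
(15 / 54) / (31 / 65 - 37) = -325 / 42732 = -0.01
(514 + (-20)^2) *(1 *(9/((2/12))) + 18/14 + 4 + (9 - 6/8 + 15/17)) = 14883119/238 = 62534.11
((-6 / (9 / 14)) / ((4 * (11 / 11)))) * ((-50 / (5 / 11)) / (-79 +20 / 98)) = -3430 / 1053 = -3.26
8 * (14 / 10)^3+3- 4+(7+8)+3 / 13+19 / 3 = 207266 / 4875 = 42.52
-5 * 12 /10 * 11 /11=-6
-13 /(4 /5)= -65 /4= -16.25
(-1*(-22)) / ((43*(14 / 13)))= 143 / 301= 0.48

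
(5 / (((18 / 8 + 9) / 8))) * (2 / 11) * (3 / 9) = 64 / 297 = 0.22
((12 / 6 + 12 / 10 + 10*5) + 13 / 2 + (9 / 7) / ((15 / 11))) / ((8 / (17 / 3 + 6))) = 1415 / 16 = 88.44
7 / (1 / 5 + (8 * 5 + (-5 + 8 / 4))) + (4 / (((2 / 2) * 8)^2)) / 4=1213 / 5952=0.20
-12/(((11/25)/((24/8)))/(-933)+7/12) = -3358800/163231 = -20.58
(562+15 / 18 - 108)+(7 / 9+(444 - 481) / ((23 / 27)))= 170641 / 414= 412.18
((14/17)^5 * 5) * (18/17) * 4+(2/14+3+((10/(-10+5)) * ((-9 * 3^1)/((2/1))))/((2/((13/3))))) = 23541355007/337925966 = 69.66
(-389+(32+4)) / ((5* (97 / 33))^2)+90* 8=168977583 / 235225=718.37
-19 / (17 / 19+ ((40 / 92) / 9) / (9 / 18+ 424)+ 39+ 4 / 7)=-444102561 / 945851486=-0.47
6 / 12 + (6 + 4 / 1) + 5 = 31 / 2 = 15.50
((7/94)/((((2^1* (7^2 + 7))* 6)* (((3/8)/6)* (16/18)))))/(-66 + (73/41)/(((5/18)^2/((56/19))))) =19475/19633216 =0.00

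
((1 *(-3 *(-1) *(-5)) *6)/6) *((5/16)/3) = -25/16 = -1.56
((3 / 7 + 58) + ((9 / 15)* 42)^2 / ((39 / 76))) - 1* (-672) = 4477069 / 2275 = 1967.94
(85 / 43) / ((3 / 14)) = 1190 / 129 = 9.22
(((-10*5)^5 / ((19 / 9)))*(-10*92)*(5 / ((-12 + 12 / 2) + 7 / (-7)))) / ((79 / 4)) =-51750000000000 / 10507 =-4925287903.30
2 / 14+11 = 78 / 7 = 11.14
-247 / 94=-2.63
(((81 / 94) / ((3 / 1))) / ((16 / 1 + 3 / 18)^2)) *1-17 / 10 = -7512931 / 4422230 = -1.70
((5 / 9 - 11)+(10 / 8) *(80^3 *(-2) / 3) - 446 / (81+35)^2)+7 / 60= -129180736873 / 302760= -426677.03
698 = 698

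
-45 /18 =-5 /2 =-2.50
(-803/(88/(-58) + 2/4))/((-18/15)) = -116435/177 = -657.82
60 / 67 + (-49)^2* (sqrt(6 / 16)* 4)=5882.12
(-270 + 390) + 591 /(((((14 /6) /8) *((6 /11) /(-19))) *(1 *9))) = -162172 /21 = -7722.48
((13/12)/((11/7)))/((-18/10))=-455/1188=-0.38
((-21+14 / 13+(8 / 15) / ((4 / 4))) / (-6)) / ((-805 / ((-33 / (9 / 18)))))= 41591 / 156975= 0.26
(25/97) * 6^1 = 150/97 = 1.55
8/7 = 1.14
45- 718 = -673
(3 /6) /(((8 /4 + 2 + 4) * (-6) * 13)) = -1 /1248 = -0.00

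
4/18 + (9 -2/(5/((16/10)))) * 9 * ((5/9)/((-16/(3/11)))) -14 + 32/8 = -7553/720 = -10.49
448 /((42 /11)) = 352 /3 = 117.33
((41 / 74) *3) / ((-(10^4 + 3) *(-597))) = 41 / 147304178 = 0.00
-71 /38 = -1.87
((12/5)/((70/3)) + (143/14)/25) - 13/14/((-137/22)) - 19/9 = -625993/431550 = -1.45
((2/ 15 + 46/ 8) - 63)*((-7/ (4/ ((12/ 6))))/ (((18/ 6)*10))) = 23989/ 3600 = 6.66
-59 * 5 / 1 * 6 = -1770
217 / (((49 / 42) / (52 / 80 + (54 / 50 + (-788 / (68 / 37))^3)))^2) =59774210075993656533983753697 / 60343922500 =990558909656455569.89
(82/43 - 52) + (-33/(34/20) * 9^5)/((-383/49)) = 41043335496/279973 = 146597.48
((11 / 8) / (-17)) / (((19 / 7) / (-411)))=12.25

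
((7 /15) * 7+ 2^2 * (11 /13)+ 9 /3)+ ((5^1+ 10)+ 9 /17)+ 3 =28.18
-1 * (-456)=456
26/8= 13/4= 3.25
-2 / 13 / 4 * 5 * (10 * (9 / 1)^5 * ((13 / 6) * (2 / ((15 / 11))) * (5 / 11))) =-164025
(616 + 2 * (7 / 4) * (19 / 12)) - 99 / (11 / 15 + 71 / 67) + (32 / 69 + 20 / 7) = 661070743 / 1160488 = 569.65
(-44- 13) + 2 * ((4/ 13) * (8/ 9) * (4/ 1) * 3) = -50.44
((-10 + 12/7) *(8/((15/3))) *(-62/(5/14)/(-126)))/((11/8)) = -230144/17325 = -13.28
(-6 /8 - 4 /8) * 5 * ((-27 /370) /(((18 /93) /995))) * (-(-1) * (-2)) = -1388025 /296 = -4689.27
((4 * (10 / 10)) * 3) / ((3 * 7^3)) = 4 / 343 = 0.01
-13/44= -0.30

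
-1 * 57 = -57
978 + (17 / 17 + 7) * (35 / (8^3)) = 62627 / 64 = 978.55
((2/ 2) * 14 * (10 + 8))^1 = 252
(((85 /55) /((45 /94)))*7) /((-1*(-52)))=5593 /12870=0.43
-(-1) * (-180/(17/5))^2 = 810000/289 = 2802.77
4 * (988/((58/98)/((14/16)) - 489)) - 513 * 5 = -430980211/167495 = -2573.09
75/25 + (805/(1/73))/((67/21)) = 1234266/67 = 18421.88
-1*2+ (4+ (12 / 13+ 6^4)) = 16886 / 13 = 1298.92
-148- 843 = -991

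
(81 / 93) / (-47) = -27 / 1457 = -0.02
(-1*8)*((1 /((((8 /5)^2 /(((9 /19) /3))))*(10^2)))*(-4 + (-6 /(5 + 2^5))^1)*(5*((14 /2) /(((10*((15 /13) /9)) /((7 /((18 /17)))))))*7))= 5836831 /224960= 25.95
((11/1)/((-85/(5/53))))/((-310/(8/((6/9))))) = 66/139655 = 0.00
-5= -5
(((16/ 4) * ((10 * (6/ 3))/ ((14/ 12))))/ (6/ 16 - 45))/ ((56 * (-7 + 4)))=160/ 17493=0.01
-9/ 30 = -3/ 10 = -0.30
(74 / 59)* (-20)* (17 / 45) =-5032 / 531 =-9.48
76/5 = 15.20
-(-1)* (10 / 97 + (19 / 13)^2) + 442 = 7282413 / 16393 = 444.24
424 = 424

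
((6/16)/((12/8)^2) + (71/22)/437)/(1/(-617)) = -1548670/14421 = -107.39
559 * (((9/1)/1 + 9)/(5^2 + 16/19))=191178/491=389.36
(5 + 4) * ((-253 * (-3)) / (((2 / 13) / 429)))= 19048243.50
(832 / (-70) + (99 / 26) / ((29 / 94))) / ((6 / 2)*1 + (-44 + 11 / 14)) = -0.01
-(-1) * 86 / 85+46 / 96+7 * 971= 6798.49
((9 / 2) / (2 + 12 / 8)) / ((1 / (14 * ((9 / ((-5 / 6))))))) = -972 / 5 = -194.40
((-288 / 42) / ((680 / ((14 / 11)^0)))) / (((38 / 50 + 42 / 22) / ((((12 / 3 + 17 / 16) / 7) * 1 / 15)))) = -891 / 4891376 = -0.00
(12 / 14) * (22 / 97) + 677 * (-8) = -3677332 / 679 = -5415.81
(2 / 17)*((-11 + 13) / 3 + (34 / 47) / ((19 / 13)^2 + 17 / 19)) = 207055 / 1943967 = 0.11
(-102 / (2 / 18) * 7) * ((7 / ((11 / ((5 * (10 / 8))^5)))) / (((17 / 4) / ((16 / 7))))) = -1845703125 / 88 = -20973899.15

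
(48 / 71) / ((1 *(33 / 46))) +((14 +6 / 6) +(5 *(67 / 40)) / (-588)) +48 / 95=5735475367 / 349013280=16.43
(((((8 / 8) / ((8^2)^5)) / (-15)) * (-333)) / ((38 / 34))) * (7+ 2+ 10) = 1887 / 5368709120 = 0.00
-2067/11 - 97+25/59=-184631/649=-284.49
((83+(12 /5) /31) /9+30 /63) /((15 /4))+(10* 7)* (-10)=-102153344 /146475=-697.41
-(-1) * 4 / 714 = 2 / 357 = 0.01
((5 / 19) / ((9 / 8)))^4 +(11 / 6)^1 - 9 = -12250397161 / 1710072162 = -7.16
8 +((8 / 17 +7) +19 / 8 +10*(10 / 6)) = 14081 / 408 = 34.51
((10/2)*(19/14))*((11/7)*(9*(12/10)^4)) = 1218888/6125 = 199.00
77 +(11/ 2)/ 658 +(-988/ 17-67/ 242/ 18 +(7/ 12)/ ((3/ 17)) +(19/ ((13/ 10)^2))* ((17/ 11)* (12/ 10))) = 177173542867/ 4117365252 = 43.03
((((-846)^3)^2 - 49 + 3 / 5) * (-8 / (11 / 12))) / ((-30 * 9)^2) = -14665003452567265904 / 334125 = -43890769779475.54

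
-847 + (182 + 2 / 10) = -3324 / 5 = -664.80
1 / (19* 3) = 1 / 57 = 0.02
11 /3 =3.67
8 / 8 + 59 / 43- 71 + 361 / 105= -65.19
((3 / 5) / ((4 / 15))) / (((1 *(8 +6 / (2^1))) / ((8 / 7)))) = 0.23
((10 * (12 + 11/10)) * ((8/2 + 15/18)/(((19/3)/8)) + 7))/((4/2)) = 32619/38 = 858.39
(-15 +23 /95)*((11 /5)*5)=-15422 /95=-162.34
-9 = -9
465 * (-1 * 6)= -2790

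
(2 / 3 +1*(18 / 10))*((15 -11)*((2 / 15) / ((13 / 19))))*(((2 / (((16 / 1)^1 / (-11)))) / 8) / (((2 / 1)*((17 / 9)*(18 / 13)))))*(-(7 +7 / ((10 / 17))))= 162393 / 136000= 1.19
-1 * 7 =-7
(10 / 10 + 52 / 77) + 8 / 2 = 437 / 77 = 5.68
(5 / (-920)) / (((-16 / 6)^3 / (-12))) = -81 / 23552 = -0.00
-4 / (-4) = 1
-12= -12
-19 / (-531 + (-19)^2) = 19 / 170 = 0.11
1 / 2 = 0.50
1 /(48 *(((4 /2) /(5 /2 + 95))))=65 /64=1.02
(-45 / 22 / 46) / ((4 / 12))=-135 / 1012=-0.13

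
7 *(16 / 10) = 56 / 5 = 11.20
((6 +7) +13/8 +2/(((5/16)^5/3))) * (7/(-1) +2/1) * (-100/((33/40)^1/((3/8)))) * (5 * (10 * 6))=138265290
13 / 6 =2.17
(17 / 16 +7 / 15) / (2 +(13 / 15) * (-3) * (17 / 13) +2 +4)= 367 / 1104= 0.33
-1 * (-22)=22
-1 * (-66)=66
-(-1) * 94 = 94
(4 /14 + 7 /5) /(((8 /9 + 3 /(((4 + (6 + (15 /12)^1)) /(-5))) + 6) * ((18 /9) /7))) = 531 /500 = 1.06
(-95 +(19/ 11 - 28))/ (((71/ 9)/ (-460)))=5522760/ 781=7071.40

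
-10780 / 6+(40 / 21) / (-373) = -4691110 / 2611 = -1796.67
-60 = -60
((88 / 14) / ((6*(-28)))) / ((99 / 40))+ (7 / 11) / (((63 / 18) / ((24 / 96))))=883 / 29106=0.03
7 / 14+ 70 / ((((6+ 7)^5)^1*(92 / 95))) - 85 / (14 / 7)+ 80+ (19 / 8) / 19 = 2604633695 / 68317912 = 38.13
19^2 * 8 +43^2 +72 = 4809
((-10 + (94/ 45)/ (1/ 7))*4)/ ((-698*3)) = -416/ 47115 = -0.01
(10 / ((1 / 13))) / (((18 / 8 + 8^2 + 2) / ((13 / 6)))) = 260 / 63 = 4.13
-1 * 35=-35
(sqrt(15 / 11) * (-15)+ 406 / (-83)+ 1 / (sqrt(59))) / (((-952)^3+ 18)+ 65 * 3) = -sqrt(59) / 50905270505+ 406 / 71612499185+ 3 * sqrt(165) / 1898162629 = 0.00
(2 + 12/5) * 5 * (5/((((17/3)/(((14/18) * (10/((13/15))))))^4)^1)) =1650687500000/2385443281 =691.98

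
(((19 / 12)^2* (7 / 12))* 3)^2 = 6385729 / 331776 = 19.25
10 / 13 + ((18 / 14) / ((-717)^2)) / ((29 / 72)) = 115956566 / 150742319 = 0.77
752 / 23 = 32.70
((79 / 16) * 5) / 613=395 / 9808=0.04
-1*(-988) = 988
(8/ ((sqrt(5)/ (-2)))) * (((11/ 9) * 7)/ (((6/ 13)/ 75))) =-40040 * sqrt(5)/ 9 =-9948.02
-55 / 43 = -1.28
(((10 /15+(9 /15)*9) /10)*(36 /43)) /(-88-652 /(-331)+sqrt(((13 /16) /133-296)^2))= 384584928 /158983574275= 0.00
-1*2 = -2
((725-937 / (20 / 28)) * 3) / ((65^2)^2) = -8802 / 89253125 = -0.00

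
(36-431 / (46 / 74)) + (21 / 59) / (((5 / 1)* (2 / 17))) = -8911999 / 13570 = -656.74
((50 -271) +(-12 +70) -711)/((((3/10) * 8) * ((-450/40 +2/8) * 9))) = 2185/594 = 3.68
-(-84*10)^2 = -705600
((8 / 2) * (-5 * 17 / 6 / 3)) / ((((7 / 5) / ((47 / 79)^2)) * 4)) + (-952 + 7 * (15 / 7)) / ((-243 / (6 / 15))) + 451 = 47914891411 / 106159410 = 451.35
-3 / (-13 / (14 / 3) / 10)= 140 / 13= 10.77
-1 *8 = -8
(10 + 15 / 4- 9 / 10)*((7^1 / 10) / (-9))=-1799 / 1800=-1.00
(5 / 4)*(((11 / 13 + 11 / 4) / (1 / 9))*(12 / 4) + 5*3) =29145 / 208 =140.12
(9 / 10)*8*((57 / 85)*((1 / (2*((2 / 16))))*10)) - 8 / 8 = 16331 / 85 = 192.13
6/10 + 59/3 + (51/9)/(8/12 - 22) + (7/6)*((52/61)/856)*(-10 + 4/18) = 1127283703/56393280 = 19.99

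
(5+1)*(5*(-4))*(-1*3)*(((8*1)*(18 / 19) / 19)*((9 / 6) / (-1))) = -77760 / 361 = -215.40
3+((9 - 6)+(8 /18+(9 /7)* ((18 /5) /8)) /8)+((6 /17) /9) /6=1051193 /171360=6.13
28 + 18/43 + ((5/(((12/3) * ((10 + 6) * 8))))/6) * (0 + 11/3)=11264317/396288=28.42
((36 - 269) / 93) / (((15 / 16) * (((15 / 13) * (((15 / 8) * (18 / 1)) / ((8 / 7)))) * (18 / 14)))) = -1550848 / 25423875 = -0.06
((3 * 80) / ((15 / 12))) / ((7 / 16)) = 3072 / 7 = 438.86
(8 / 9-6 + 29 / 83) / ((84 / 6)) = -3557 / 10458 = -0.34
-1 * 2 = -2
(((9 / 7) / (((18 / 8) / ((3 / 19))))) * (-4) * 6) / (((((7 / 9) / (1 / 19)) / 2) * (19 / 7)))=-5184 / 48013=-0.11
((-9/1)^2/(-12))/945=-1/140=-0.01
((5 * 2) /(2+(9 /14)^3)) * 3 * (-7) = -576240 /6217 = -92.69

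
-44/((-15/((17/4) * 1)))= 187/15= 12.47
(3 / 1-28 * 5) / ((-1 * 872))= 137 / 872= 0.16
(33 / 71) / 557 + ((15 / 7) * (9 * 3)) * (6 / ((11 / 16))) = 1537589901 / 3045119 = 504.94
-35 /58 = -0.60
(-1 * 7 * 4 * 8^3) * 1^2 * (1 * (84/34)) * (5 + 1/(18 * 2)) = -178075.61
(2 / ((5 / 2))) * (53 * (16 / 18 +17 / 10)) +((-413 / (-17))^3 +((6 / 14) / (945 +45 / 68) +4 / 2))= 159784690530607 / 11057566275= 14450.26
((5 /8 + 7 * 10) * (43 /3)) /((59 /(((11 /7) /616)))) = 24295 /555072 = 0.04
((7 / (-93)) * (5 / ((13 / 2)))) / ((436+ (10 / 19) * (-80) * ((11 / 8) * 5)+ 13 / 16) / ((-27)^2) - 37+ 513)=-5171040 / 42530204821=-0.00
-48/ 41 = -1.17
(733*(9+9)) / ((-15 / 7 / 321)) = -9882306 / 5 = -1976461.20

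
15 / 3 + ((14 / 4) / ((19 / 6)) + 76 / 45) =6664 / 855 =7.79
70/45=14/9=1.56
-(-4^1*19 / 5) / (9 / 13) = 988 / 45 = 21.96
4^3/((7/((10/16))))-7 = -9/7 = -1.29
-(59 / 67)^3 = -205379 / 300763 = -0.68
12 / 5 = 2.40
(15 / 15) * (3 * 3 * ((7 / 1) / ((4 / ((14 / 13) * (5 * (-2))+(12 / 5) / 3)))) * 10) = -20412 / 13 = -1570.15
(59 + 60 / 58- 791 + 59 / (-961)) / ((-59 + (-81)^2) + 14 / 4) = -40745978 / 362603559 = -0.11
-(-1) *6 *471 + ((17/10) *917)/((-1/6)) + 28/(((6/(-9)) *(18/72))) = -33477/5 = -6695.40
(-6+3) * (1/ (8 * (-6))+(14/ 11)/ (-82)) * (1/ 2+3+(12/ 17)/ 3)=0.41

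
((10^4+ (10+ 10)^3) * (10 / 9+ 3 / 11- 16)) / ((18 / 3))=-1447000 / 33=-43848.48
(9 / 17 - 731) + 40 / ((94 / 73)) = -558826 / 799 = -699.41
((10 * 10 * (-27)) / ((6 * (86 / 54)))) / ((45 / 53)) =-14310 / 43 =-332.79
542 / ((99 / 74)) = 40108 / 99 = 405.13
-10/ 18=-5/ 9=-0.56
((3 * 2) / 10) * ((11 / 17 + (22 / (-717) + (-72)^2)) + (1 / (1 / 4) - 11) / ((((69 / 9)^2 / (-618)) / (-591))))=-49407701797 / 2149327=-22987.52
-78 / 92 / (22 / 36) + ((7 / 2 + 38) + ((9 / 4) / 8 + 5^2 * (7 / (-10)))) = 185349 / 8096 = 22.89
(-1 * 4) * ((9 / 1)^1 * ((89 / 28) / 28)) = -801 / 196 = -4.09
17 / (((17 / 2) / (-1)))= -2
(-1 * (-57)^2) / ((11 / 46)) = -149454 / 11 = -13586.73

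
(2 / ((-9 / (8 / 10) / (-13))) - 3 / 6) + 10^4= 900163 / 90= 10001.81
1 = 1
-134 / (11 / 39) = -5226 / 11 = -475.09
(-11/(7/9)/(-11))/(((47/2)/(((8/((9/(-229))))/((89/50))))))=-183200/29281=-6.26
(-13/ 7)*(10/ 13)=-10/ 7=-1.43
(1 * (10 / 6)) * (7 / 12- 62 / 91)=-535 / 3276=-0.16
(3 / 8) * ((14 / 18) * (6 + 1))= 49 / 24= 2.04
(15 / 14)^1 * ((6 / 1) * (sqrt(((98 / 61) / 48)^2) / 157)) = 105 / 76616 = 0.00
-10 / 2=-5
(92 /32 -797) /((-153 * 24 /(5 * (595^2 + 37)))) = 5623389715 /14688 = 382856.05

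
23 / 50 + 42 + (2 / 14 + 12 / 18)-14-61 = -33317 / 1050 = -31.73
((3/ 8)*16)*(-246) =-1476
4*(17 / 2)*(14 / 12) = 119 / 3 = 39.67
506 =506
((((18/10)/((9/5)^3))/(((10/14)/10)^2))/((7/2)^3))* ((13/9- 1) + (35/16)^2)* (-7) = -301225/5832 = -51.65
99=99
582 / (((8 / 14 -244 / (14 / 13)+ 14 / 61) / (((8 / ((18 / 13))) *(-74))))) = 1102.17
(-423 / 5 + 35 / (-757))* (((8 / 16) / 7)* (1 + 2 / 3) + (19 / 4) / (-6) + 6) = -28674547 / 63588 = -450.94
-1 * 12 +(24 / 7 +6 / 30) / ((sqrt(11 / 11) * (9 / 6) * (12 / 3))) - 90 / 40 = -5731 / 420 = -13.65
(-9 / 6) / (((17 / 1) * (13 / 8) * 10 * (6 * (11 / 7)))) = -7 / 12155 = -0.00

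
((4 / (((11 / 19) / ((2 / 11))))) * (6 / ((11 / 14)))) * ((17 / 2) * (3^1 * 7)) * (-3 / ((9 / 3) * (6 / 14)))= -5317872 / 1331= -3995.40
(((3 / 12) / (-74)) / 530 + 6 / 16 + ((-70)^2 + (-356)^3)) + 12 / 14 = -49541418113477 / 1098160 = -45113114.77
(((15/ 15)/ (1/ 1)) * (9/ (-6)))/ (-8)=3/ 16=0.19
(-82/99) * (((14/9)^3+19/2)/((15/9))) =-792899/120285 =-6.59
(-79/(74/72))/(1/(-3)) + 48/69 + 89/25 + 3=5060264/21275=237.85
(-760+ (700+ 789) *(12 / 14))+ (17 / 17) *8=3670 / 7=524.29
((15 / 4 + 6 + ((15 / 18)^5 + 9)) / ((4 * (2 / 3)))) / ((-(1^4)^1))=-148925 / 20736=-7.18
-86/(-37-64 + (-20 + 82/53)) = 4558/6331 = 0.72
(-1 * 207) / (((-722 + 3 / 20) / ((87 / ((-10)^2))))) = 18009 / 72185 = 0.25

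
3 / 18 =1 / 6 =0.17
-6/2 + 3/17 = -48/17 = -2.82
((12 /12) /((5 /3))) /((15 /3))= 3 /25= 0.12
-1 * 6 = -6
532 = 532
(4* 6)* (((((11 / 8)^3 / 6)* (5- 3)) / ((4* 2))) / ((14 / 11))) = 14641 / 7168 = 2.04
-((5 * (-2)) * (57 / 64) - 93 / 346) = 9.18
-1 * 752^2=-565504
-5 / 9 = -0.56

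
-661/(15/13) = -8593/15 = -572.87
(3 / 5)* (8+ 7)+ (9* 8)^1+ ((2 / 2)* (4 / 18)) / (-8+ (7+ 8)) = 5105 / 63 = 81.03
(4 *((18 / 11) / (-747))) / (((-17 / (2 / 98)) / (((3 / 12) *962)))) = 0.00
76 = 76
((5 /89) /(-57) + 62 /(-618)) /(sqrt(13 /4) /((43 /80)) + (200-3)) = -19282096808 /37483966926279 + 91049920 * sqrt(13) /37483966926279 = -0.00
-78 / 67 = -1.16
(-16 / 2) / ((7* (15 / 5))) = -8 / 21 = -0.38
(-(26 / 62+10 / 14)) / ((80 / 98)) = -861 / 620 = -1.39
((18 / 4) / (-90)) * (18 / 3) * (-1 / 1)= 3 / 10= 0.30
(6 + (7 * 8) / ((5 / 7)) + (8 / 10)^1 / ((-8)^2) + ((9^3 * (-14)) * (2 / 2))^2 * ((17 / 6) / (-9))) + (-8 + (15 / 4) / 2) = -32791799.71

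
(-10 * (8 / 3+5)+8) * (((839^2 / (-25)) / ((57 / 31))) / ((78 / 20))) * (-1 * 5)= -8990479012 / 6669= -1348100.02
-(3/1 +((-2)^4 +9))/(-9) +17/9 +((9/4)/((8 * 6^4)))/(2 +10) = 276481/55296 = 5.00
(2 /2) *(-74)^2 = 5476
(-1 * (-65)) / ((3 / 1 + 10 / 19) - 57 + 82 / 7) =-1.56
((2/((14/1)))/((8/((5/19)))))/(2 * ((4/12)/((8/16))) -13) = -3/7448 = -0.00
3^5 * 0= 0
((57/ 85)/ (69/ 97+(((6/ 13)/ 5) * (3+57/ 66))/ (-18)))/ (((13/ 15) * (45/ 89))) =10825782/ 4892005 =2.21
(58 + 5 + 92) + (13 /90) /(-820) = 11438987 /73800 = 155.00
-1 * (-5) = 5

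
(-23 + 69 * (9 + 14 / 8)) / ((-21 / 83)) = -238625 / 84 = -2840.77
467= 467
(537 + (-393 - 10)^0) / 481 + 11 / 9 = 10133 / 4329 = 2.34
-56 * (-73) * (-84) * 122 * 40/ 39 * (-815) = 455246220800/ 13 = 35018940061.54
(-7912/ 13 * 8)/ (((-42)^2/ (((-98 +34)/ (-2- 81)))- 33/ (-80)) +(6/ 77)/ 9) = -146213760/ 68711903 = -2.13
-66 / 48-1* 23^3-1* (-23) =-97163 / 8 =-12145.38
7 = 7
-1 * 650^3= -274625000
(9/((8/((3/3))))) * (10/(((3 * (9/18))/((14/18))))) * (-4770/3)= -9275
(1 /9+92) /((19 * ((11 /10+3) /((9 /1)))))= 8290 /779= 10.64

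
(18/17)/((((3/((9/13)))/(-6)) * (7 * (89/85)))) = -1620/8099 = -0.20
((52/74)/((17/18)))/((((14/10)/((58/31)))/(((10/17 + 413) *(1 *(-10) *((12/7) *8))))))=-916077427200/16242667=-56399.45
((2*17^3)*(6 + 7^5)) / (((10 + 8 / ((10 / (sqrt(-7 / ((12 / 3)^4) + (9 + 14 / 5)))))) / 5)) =16520453800000 / 184931 - 16520453800*sqrt(75345) / 184931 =64811995.92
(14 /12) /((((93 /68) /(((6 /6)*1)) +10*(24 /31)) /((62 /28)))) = 16337 /57609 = 0.28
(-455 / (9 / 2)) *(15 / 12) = -126.39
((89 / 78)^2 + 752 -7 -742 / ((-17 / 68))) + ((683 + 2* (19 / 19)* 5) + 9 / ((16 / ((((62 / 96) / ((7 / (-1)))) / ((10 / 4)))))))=4407.28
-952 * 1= -952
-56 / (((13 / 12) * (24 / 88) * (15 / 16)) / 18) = -236544 / 65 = -3639.14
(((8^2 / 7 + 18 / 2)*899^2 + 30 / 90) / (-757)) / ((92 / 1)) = -76981147 / 365631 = -210.54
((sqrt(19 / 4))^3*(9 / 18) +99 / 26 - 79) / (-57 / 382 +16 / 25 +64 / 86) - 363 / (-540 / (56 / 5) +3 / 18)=-354765902416 / 6652168497 +3901175*sqrt(19) / 4057128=-49.14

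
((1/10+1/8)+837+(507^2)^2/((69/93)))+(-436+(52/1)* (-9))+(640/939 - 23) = 76934141929622333/863880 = 89056514712.25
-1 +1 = 0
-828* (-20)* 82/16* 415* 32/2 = 563536800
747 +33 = 780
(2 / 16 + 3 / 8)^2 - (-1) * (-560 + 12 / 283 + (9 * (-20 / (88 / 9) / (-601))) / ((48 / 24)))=-1047135566 / 1870913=-559.69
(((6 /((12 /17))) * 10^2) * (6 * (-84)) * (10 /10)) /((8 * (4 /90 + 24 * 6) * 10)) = -34425 /926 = -37.18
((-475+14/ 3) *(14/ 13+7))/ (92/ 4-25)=49385/ 26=1899.42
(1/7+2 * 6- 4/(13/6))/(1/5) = 4685/91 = 51.48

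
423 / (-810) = -47 / 90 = -0.52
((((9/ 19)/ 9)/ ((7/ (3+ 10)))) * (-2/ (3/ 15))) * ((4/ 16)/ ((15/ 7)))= -0.11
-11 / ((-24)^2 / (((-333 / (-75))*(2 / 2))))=-407 / 4800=-0.08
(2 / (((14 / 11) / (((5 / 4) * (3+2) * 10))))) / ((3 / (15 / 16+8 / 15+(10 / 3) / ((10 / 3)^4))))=49.04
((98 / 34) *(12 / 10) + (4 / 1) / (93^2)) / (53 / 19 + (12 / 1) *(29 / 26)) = 628157062 / 2936984175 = 0.21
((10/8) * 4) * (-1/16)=-0.31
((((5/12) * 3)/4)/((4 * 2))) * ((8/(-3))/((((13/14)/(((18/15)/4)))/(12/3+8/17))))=-0.15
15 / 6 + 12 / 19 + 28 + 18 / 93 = 36901 / 1178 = 31.33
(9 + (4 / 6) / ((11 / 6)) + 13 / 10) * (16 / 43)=9384 / 2365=3.97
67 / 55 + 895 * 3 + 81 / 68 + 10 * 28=11098111 / 3740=2967.41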